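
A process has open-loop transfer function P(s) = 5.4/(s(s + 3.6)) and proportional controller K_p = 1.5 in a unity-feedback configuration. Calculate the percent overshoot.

7.69%

Closed-loop characteristic equation: s² + 3.6s + 8.1 = 0, so ω_n = 2.846 rad/s and ζ = 3.6/(2·2.846) = 0.6325.
%OS = 100·exp(−πζ/√(1−ζ²)) = 100·exp(−π·0.6325/√0.6) = 7.69%.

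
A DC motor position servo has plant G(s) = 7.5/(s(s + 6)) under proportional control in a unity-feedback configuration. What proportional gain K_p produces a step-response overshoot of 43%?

From %OS = 100·exp(−πζ/√(1−ζ²)) = 43%, ζ = −ln(0.43)/√(π²+ln²(0.43)) = 0.2594.
Characteristic equation s² + 6s + 7.5K_p = 0 gives ζ = 6/(2√(7.5K_p)).
Setting ζ = 0.2594: √(7.5K_p) = 6/(2·0.2594) = 11.56, so K_p = 133.7/7.5 = 17.8.

K_p = 17.8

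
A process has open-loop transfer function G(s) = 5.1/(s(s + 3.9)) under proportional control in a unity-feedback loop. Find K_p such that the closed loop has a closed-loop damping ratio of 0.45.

K_p = 3.68

Closed-loop characteristic equation: s² + 3.9s + K_p·5.1 = 0.
So ω_n = √(5.1K_p) and 2ζω_n = 3.9, giving ζ = 3.9/(2√(5.1K_p)).
Setting ζ = 0.45: √(5.1K_p) = 3.9/(2·0.45) = 4.333, so K_p = 18.78/5.1 = 3.68.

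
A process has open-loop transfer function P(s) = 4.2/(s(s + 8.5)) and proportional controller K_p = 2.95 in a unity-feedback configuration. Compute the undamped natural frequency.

1 + K_p·P(s) = 0 gives s² + 8.5s + 12.39 = 0.
Matching s² + 2ζω_n s + ω_n²: ω_n = √12.39 = 3.52 rad/s and 2ζω_n = 8.5, so ζ = 8.5/(2·3.52) = 1.21.

ω_n = 3.52 rad/s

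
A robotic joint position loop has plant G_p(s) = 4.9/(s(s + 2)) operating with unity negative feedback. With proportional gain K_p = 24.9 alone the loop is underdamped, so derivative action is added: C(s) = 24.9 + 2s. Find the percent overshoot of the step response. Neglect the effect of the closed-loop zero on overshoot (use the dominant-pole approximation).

Forward path: (24.9 + 2s)·4.9/(s(s+2)). The closed-loop characteristic equation is s² + (2 + 4.9·2)s + 4.9·24.9 = 0.
That is s² + 11.8s + 122 = 0, so ω_n = 11.05 rad/s and ζ = 11.8/(2·11.05) = 0.5341.
%OS = 100·exp(−πζ/√(1−ζ²)) = 13.7%.

13.7%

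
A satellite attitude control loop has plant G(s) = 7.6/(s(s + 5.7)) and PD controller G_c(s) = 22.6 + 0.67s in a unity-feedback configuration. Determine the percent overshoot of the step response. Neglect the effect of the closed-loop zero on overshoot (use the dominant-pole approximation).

24.2%

Forward path: (22.6 + 0.67s)·7.6/(s(s+5.7)). The closed-loop characteristic equation is s² + (5.7 + 7.6·0.67)s + 7.6·22.6 = 0.
That is s² + 10.79s + 171.8 = 0, so ω_n = 13.11 rad/s and ζ = 10.79/(2·13.11) = 0.4117.
%OS = 100·exp(−πζ/√(1−ζ²)) = 24.2%.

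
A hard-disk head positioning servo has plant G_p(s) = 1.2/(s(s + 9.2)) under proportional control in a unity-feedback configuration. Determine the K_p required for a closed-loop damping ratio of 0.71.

K_p = 35

Closed-loop characteristic equation: s² + 9.2s + K_p·1.2 = 0.
So ω_n = √(1.2K_p) and 2ζω_n = 9.2, giving ζ = 9.2/(2√(1.2K_p)).
Setting ζ = 0.71: √(1.2K_p) = 9.2/(2·0.71) = 6.479, so K_p = 41.98/1.2 = 35.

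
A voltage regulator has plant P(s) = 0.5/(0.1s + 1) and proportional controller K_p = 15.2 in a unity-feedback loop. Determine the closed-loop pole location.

Closed loop: T(s) = K_p·P/(1+K_p·P) = 7.6/(0.1s + 1 + 7.6), with pole at s = −(1 + 7.6)/0.1 = −86.

s = -86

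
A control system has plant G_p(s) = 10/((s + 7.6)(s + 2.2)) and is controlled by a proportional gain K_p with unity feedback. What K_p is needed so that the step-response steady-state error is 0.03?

K_p = 54.1

Steady-state error for a unit step on this type-0 loop is 1/(1 + K_p·G_p(0)).
G_p(0) = 0.5981. Require 1/(1 + K_p·0.5981) = 0.03, so 1 + 0.5981·K_p = 33.33.
K_p = (33.33 − 1)/0.5981 = 54.1.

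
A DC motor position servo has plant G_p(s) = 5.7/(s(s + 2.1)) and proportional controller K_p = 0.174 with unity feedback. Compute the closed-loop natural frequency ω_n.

1 + K_p·G_p(s) = 0 gives s² + 2.1s + 0.9918 = 0.
Matching s² + 2ζω_n s + ω_n²: ω_n = √0.9918 = 0.9959 rad/s and 2ζω_n = 2.1, so ζ = 2.1/(2·0.9959) = 1.05.

ω_n = 0.996 rad/s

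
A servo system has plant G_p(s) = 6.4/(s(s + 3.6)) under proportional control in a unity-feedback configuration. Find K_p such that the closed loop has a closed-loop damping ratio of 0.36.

K_p = 3.91

Closed-loop characteristic equation: s² + 3.6s + K_p·6.4 = 0.
So ω_n = √(6.4K_p) and 2ζω_n = 3.6, giving ζ = 3.6/(2√(6.4K_p)).
Setting ζ = 0.36: √(6.4K_p) = 3.6/(2·0.36) = 5, so K_p = 25/6.4 = 3.91.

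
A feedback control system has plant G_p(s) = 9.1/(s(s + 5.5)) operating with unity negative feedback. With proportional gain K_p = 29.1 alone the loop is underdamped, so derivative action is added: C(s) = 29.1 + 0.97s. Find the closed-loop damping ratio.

ζ = 0.44

Forward path: (29.1 + 0.97s)·9.1/(s(s+5.5)). The closed-loop characteristic equation is s² + (5.5 + 9.1·0.97)s + 9.1·29.1 = 0.
That is s² + 14.33s + 264.8 = 0, so ω_n = 16.27 rad/s and ζ = 14.33/(2·16.27) = 0.4402.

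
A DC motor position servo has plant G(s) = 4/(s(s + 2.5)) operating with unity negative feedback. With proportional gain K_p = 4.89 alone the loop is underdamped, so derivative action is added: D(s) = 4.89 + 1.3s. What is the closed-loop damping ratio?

Forward path: (4.89 + 1.3s)·4/(s(s+2.5)). The closed-loop characteristic equation is s² + (2.5 + 4·1.3)s + 4·4.89 = 0.
That is s² + 7.7s + 19.56 = 0, so ω_n = 4.423 rad/s and ζ = 7.7/(2·4.423) = 0.8705.

ζ = 0.871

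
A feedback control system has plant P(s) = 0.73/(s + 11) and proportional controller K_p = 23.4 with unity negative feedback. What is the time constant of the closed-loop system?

Closed-loop transfer function: T(s) = K_p·P(s)/(1 + K_p·P(s)) = 17.08/(s + 11 + 17.08) = 17.08/(s + 28.08).
Time constant τ = 1/28.08 = 0.0356 s.

τ = 0.0356 s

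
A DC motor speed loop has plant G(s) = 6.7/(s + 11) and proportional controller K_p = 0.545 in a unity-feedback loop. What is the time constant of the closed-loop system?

Closed-loop transfer function: T(s) = K_p·G(s)/(1 + K_p·G(s)) = 3.652/(s + 11 + 3.652) = 3.652/(s + 14.65).
Time constant τ = 1/14.65 = 0.0683 s.

τ = 0.0683 s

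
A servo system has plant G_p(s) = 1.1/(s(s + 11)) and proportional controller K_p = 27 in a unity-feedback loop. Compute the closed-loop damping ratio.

ζ = 1.01

The closed-loop denominator is s(s+11) + 27·1.1 = s² + 11s + 29.7.
Matching s² + 2ζω_n s + ω_n²: ω_n = √29.7 = 5.45 rad/s and 2ζω_n = 11, so ζ = 11/(2·5.45) = 1.01.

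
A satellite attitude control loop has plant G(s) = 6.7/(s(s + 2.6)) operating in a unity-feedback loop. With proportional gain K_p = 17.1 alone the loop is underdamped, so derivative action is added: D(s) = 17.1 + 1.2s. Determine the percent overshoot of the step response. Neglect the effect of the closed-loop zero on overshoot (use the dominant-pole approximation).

Forward path: (17.1 + 1.2s)·6.7/(s(s+2.6)). The closed-loop characteristic equation is s² + (2.6 + 6.7·1.2)s + 6.7·17.1 = 0.
That is s² + 10.64s + 114.6 = 0, so ω_n = 10.7 rad/s and ζ = 10.64/(2·10.7) = 0.497.
%OS = 100·exp(−πζ/√(1−ζ²)) = 16.5%.

16.5%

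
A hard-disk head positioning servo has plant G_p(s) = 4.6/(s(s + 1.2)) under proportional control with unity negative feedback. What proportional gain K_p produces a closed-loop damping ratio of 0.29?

Closed-loop characteristic equation: s² + 1.2s + K_p·4.6 = 0.
So ω_n = √(4.6K_p) and 2ζω_n = 1.2, giving ζ = 1.2/(2√(4.6K_p)).
Setting ζ = 0.29: √(4.6K_p) = 1.2/(2·0.29) = 2.069, so K_p = 4.281/4.6 = 0.931.

K_p = 0.931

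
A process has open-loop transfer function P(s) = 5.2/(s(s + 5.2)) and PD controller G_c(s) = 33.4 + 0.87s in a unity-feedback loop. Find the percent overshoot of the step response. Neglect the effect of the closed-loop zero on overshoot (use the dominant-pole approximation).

Forward path: (33.4 + 0.87s)·5.2/(s(s+5.2)). The closed-loop characteristic equation is s² + (5.2 + 5.2·0.87)s + 5.2·33.4 = 0.
That is s² + 9.724s + 173.7 = 0, so ω_n = 13.18 rad/s and ζ = 9.724/(2·13.18) = 0.3689.
%OS = 100·exp(−πζ/√(1−ζ²)) = 28.7%.

28.7%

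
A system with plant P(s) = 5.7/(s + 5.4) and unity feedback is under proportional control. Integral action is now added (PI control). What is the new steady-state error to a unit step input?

0

Adding integral action puts a pole at s = 0 in the forward path, raising the system type to 1; a type-1 loop has zero steady-state error to a step.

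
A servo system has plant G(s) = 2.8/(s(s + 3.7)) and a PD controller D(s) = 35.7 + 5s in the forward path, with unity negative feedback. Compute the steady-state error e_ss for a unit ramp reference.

0.037

The loop has one pole at the origin (type 1). Velocity error constant K_v = lim_{s→0} s·D(s)G(s) = 35.7·2.8/3.7 = 27.02.
Steady-state error to a unit ramp: e_ss = 1/K_v = 0.037.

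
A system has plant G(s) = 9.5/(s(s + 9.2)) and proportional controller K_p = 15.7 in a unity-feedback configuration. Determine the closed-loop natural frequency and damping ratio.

ω_n = 12.2 rad/s, ζ = 0.377

The closed-loop denominator is s(s+9.2) + 15.7·9.5 = s² + 9.2s + 149.2.
So ω_n² = 149.2 ⇒ ω_n = 12.21 rad/s, and ζ = 9.2/(2ω_n) = 0.377.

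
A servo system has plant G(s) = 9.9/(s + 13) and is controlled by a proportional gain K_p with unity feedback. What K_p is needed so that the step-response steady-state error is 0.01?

The loop is type 0, so e_ss(step) = 1/(1 + K_pos) with K_pos = K_p·G(0).
G(0) = 0.7615. Require 1/(1 + K_p·0.7615) = 0.01, so 1 + 0.7615·K_p = 100.
K_p = (100 − 1)/0.7615 = 130.

K_p = 130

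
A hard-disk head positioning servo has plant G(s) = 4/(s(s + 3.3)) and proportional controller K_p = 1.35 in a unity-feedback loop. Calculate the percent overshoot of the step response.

From 1 + K_pG(s) = 0: s² + 3.3s + 5.4 = 0 ⇒ ω_n = 2.324, ζ = 0.71.
%OS = 100·exp(−πζ/√(1−ζ²)) = 100·exp(−π·0.71/√0.4958) = 4.21%.

4.21%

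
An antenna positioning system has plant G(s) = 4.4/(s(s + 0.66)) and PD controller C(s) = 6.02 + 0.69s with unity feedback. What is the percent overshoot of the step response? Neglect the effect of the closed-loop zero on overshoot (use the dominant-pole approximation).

29.9%

Forward path: (6.02 + 0.69s)·4.4/(s(s+0.66)). The closed-loop characteristic equation is s² + (0.66 + 4.4·0.69)s + 4.4·6.02 = 0.
That is s² + 3.696s + 26.49 = 0, so ω_n = 5.147 rad/s and ζ = 3.696/(2·5.147) = 0.3591.
%OS = 100·exp(−πζ/√(1−ζ²)) = 29.9%.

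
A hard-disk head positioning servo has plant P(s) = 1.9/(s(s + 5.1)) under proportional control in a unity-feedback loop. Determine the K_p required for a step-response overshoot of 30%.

K_p = 26.7

From %OS = 100·exp(−πζ/√(1−ζ²)) = 30%, ζ = −ln(0.3)/√(π²+ln²(0.3)) = 0.3579.
Characteristic equation s² + 5.1s + 1.9K_p = 0 gives ζ = 5.1/(2√(1.9K_p)).
Setting ζ = 0.3579: √(1.9K_p) = 5.1/(2·0.3579) = 7.126, so K_p = 50.78/1.9 = 26.7.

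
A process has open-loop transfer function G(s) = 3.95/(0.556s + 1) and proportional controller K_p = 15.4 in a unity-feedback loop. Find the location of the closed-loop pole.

s = -111.2

Closed loop: T(s) = K_p·G/(1+K_p·G) = 60.83/(0.556s + 1 + 60.83), with pole at s = −(1 + 60.83)/0.556 = −111.2.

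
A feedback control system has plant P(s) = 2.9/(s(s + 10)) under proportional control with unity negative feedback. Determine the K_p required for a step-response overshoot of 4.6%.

From %OS = 100·exp(−πζ/√(1−ζ²)) = 4.6%, ζ = −ln(0.046)/√(π²+ln²(0.046)) = 0.7.
Characteristic equation s² + 10s + 2.9K_p = 0 gives ζ = 10/(2√(2.9K_p)).
Setting ζ = 0.7: √(2.9K_p) = 10/(2·0.7) = 7.143, so K_p = 51.02/2.9 = 17.6.

K_p = 17.6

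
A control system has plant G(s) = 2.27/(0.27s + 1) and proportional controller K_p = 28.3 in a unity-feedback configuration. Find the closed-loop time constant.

Closed loop: T(s) = K_p·G/(1+K_p·G) = 64.24/(0.27s + 1 + 64.24), with pole at s = −(1 + 64.24)/0.27 = −241.6.
Closed-loop time constant τ = 1/241.6 = 0.00414 s.

τ = 0.00414 s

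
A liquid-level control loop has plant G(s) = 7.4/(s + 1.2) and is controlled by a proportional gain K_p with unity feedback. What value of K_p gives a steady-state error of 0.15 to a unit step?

K_p = 0.919

For a type-0 loop with proportional control, e_ss = 1/(1 + K_p·G(0)).
G(0) = 6.167. Require 1/(1 + K_p·6.167) = 0.15, so 1 + 6.167·K_p = 6.667.
K_p = (6.667 − 1)/6.167 = 0.919.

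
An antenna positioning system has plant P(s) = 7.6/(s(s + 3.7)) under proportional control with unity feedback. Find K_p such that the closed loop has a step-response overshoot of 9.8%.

K_p = 1.27

From %OS = 100·exp(−πζ/√(1−ζ²)) = 9.8%, ζ = −ln(0.098)/√(π²+ln²(0.098)) = 0.5945.
Characteristic equation s² + 3.7s + 7.6K_p = 0 gives ζ = 3.7/(2√(7.6K_p)).
Setting ζ = 0.5945: √(7.6K_p) = 3.7/(2·0.5945) = 3.112, so K_p = 9.683/7.6 = 1.27.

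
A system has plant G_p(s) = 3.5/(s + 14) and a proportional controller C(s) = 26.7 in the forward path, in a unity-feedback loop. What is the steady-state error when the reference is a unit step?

0.13

The loop is type 0. Static position error constant K_pos = C(0)·G_p(0) = 26.7·0.25 = 6.675.
Steady-state error to a unit step: e_ss = 1/(1+K_pos) = 1/7.675 = 0.13.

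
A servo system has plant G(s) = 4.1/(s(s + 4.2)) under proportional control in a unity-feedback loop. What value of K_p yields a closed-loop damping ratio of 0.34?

Closed-loop characteristic equation: s² + 4.2s + K_p·4.1 = 0.
So ω_n = √(4.1K_p) and 2ζω_n = 4.2, giving ζ = 4.2/(2√(4.1K_p)).
Setting ζ = 0.34: √(4.1K_p) = 4.2/(2·0.34) = 6.176, so K_p = 38.15/4.1 = 9.3.

K_p = 9.3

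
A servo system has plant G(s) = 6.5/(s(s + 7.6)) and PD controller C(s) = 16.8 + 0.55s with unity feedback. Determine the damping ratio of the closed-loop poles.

Forward path: (16.8 + 0.55s)·6.5/(s(s+7.6)). The closed-loop characteristic equation is s² + (7.6 + 6.5·0.55)s + 6.5·16.8 = 0.
That is s² + 11.18s + 109.2 = 0, so ω_n = 10.45 rad/s and ζ = 11.18/(2·10.45) = 0.5347.

ζ = 0.535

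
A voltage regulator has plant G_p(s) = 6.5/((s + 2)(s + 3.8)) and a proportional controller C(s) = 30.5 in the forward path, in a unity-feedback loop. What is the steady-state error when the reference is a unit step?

The loop is type 0. Static position error constant K_pos = C(0)·G_p(0) = 30.5·0.8553 = 26.09.
Steady-state error to a unit step: e_ss = 1/(1+K_pos) = 1/27.09 = 0.0369.

0.0369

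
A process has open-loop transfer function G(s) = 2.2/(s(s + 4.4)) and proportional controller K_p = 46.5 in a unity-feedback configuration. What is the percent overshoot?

From 1 + K_pG(s) = 0: s² + 4.4s + 102.3 = 0 ⇒ ω_n = 10.11, ζ = 0.2175.
%OS = 100·exp(−πζ/√(1−ζ²)) = 100·exp(−π·0.2175/√0.9527) = 49.7%.

49.7%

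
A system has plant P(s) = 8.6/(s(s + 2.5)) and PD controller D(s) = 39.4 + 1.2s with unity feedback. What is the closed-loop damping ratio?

ζ = 0.348

Forward path: (39.4 + 1.2s)·8.6/(s(s+2.5)). The closed-loop characteristic equation is s² + (2.5 + 8.6·1.2)s + 8.6·39.4 = 0.
That is s² + 12.82s + 338.8 = 0, so ω_n = 18.41 rad/s and ζ = 12.82/(2·18.41) = 0.3482.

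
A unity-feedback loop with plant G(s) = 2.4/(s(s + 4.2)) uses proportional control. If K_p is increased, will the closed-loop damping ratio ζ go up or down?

ζ = 4.2/(2√(2.4K_p)); increasing K_p raises the denominator, so ζ falls.

decrease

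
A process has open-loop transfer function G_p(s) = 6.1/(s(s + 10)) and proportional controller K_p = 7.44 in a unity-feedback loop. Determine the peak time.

The closed-loop denominator s² + 10s + 45.38 gives ω_n = √45.38 = 6.737 and ζ = 10/(2ω_n) = 0.7422.
Damped frequency ω_d = ω_n√(1−ζ²) = 4.515 rad/s, so peak time T_p = π/ω_d = 0.696 s.

T_p = 0.696 s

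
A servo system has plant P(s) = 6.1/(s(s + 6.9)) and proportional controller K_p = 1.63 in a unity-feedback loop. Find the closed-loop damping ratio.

ζ = 1.09

The closed-loop denominator is s(s+6.9) + 1.63·6.1 = s² + 6.9s + 9.943.
Matching s² + 2ζω_n s + ω_n²: ω_n = √9.943 = 3.153 rad/s and 2ζω_n = 6.9, so ζ = 6.9/(2·3.153) = 1.09.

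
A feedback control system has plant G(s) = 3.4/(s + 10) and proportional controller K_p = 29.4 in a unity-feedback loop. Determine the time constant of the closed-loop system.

τ = 0.00909 s

Closed-loop transfer function: T(s) = K_p·G(s)/(1 + K_p·G(s)) = 99.96/(s + 10 + 99.96) = 99.96/(s + 110).
Time constant τ = 1/110 = 0.00909 s.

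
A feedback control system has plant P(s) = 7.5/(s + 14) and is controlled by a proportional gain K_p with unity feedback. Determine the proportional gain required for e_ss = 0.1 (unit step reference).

For a type-0 loop with proportional control, e_ss = 1/(1 + K_p·P(0)).
P(0) = 0.5357. Require 1/(1 + K_p·0.5357) = 0.1, so 1 + 0.5357·K_p = 10.
K_p = (10 − 1)/0.5357 = 16.8.

K_p = 16.8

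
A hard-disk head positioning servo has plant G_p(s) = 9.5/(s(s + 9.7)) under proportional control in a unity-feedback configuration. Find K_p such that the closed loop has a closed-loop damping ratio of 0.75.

K_p = 4.4

Closed-loop characteristic equation: s² + 9.7s + K_p·9.5 = 0.
So ω_n = √(9.5K_p) and 2ζω_n = 9.7, giving ζ = 9.7/(2√(9.5K_p)).
Setting ζ = 0.75: √(9.5K_p) = 9.7/(2·0.75) = 6.467, so K_p = 41.82/9.5 = 4.4.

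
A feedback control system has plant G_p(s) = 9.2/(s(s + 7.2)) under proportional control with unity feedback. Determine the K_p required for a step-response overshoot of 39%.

From %OS = 100·exp(−πζ/√(1−ζ²)) = 39%, ζ = −ln(0.39)/√(π²+ln²(0.39)) = 0.2871.
Characteristic equation s² + 7.2s + 9.2K_p = 0 gives ζ = 7.2/(2√(9.2K_p)).
Setting ζ = 0.2871: √(9.2K_p) = 7.2/(2·0.2871) = 12.54, so K_p = 157.2/9.2 = 17.1.

K_p = 17.1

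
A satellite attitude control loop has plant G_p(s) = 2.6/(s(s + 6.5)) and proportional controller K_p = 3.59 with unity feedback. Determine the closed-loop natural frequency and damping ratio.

The closed-loop denominator is s(s+6.5) + 3.59·2.6 = s² + 6.5s + 9.334.
Matching s² + 2ζω_n s + ω_n²: ω_n = √9.334 = 3.055 rad/s and 2ζω_n = 6.5, so ζ = 6.5/(2·3.055) = 1.06.

ω_n = 3.06 rad/s, ζ = 1.06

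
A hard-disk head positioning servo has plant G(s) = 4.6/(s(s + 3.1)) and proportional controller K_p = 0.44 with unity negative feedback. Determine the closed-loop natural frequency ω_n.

With unity feedback the closed-loop characteristic equation is s² + 3.1s + 0.44·4.6 = s² + 3.1s + 2.024 = 0.
Matching s² + 2ζω_n s + ω_n²: ω_n = √2.024 = 1.423 rad/s and 2ζω_n = 3.1, so ζ = 3.1/(2·1.423) = 1.09.

ω_n = 1.42 rad/s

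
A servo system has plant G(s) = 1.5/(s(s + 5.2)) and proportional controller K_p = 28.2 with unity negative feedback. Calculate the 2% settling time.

T_s ≈ 1.54 s

Closed-loop characteristic equation: s² + 5.2s + 42.3 = 0, so ω_n = 6.504 rad/s and ζ = 5.2/(2·6.504) = 0.3998.
2% settling time T_s ≈ 4/(ζω_n) = 4/2.6 = 1.54 s.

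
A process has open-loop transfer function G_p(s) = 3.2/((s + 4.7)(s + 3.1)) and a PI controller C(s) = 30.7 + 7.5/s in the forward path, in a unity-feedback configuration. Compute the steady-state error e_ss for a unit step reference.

The open loop C(s)G_p(s) has a pole at the origin (type 1), so the static position error constant is infinite and e_ss = 1/(1+∞) = 0.

0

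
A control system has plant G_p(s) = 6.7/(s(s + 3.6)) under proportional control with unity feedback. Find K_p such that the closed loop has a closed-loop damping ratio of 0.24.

K_p = 8.4

Closed-loop characteristic equation: s² + 3.6s + K_p·6.7 = 0.
So ω_n = √(6.7K_p) and 2ζω_n = 3.6, giving ζ = 3.6/(2√(6.7K_p)).
Setting ζ = 0.24: √(6.7K_p) = 3.6/(2·0.24) = 7.5, so K_p = 56.25/6.7 = 8.4.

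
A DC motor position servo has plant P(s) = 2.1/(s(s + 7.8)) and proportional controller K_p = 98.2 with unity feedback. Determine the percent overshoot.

41.2%

The closed-loop denominator s² + 7.8s + 206.2 gives ω_n = √206.2 = 14.36 and ζ = 7.8/(2ω_n) = 0.2716.
%OS = 100·exp(−πζ/√(1−ζ²)) = 100·exp(−π·0.2716/√0.9262) = 41.2%.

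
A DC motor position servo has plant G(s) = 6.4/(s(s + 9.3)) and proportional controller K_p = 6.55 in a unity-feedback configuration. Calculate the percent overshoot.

3.91%

Closed-loop characteristic equation: s² + 9.3s + 41.92 = 0, so ω_n = 6.475 rad/s and ζ = 9.3/(2·6.475) = 0.7182.
%OS = 100·exp(−πζ/√(1−ζ²)) = 100·exp(−π·0.7182/√0.4842) = 3.91%.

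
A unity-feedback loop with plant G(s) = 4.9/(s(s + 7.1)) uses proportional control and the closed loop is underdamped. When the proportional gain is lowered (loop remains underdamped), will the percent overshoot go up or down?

ζ = 7.1/(2√(4.9K_p)) rises as K_p falls; higher damping means less overshoot.

decrease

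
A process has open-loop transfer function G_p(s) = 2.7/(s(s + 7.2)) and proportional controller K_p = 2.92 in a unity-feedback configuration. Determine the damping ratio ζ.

ζ = 1.28

With unity feedback the closed-loop characteristic equation is s² + 7.2s + 2.92·2.7 = s² + 7.2s + 7.884 = 0.
Matching s² + 2ζω_n s + ω_n²: ω_n = √7.884 = 2.808 rad/s and 2ζω_n = 7.2, so ζ = 7.2/(2·2.808) = 1.28.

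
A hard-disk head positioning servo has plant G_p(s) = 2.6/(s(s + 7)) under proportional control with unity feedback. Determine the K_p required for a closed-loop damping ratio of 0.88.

K_p = 6.08

Closed-loop characteristic equation: s² + 7s + K_p·2.6 = 0.
So ω_n = √(2.6K_p) and 2ζω_n = 7, giving ζ = 7/(2√(2.6K_p)).
Setting ζ = 0.88: √(2.6K_p) = 7/(2·0.88) = 3.977, so K_p = 15.82/2.6 = 6.08.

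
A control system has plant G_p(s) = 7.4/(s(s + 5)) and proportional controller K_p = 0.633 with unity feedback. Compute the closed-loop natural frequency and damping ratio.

ω_n = 2.16 rad/s, ζ = 1.16

The closed-loop denominator is s(s+5) + 0.633·7.4 = s² + 5s + 4.684.
So ω_n² = 4.684 ⇒ ω_n = 2.164 rad/s, and ζ = 5/(2ω_n) = 1.16.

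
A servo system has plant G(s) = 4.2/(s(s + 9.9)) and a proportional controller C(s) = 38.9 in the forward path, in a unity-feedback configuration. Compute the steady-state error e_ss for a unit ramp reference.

0.0606

The loop has one pole at the origin (type 1). Velocity error constant K_v = lim_{s→0} s·C(s)G(s) = 38.9·4.2/9.9 = 16.5.
Steady-state error to a unit ramp: e_ss = 1/K_v = 0.0606.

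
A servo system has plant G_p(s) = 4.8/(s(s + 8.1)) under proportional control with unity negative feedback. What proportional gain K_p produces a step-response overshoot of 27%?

K_p = 23.1

From %OS = 100·exp(−πζ/√(1−ζ²)) = 27%, ζ = −ln(0.27)/√(π²+ln²(0.27)) = 0.3847.
Characteristic equation s² + 8.1s + 4.8K_p = 0 gives ζ = 8.1/(2√(4.8K_p)).
Setting ζ = 0.3847: √(4.8K_p) = 8.1/(2·0.3847) = 10.53, so K_p = 110.8/4.8 = 23.1.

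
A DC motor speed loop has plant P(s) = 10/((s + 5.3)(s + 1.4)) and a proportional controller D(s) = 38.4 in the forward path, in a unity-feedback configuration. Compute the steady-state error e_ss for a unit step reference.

The loop is type 0. Static position error constant K_pos = D(0)·P(0) = 38.4·1.348 = 51.75.
Steady-state error to a unit step: e_ss = 1/(1+K_pos) = 1/52.75 = 0.019.

0.019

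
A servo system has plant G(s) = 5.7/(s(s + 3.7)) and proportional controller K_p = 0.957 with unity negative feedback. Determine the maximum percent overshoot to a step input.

Closed-loop characteristic equation: s² + 3.7s + 5.455 = 0, so ω_n = 2.336 rad/s and ζ = 3.7/(2·2.336) = 0.7921.
%OS = 100·exp(−πζ/√(1−ζ²)) = 100·exp(−π·0.7921/√0.3726) = 1.7%.

1.7%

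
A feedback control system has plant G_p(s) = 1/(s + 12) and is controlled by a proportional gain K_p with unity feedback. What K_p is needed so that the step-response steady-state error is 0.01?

K_p = 1190

For a type-0 loop with proportional control, e_ss = 1/(1 + K_p·G_p(0)).
G_p(0) = 0.08333. Require 1/(1 + K_p·0.08333) = 0.01, so 1 + 0.08333·K_p = 100.
K_p = (100 − 1)/0.08333 = 1190.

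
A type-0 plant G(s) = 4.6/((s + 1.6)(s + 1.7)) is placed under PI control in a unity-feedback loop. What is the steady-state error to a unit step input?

The PI controller's integrator makes the forward path type 1, so e_ss to a step is zero.

0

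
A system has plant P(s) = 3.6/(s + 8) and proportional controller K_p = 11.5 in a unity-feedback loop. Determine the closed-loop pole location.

Closed-loop transfer function: T(s) = K_p·P(s)/(1 + K_p·P(s)) = 41.4/(s + 8 + 41.4) = 41.4/(s + 49.4).
The closed-loop pole is at s = −49.4.

s = -49.4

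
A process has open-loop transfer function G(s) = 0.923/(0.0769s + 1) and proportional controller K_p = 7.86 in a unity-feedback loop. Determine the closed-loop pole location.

s = -107.3

Closed loop: T(s) = K_p·G/(1+K_p·G) = 7.255/(0.0769s + 1 + 7.255), with pole at s = −(1 + 7.255)/0.0769 = −107.3.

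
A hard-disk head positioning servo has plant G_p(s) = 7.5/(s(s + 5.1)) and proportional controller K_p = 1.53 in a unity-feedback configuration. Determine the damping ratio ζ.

ζ = 0.753

The closed-loop denominator is s(s+5.1) + 1.53·7.5 = s² + 5.1s + 11.47.
So ω_n² = 11.47 ⇒ ω_n = 3.387 rad/s, and ζ = 5.1/(2ω_n) = 0.753.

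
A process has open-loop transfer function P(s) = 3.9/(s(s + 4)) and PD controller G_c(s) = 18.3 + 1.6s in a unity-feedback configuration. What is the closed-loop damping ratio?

ζ = 0.606

Forward path: (18.3 + 1.6s)·3.9/(s(s+4)). The closed-loop characteristic equation is s² + (4 + 3.9·1.6)s + 3.9·18.3 = 0.
That is s² + 10.24s + 71.37 = 0, so ω_n = 8.448 rad/s and ζ = 10.24/(2·8.448) = 0.6061.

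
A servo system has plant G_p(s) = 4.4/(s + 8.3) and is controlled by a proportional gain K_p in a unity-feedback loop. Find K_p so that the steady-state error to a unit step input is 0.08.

The loop is type 0, so e_ss(step) = 1/(1 + K_pos) with K_pos = K_p·G_p(0).
G_p(0) = 0.5301. Require 1/(1 + K_p·0.5301) = 0.08, so 1 + 0.5301·K_p = 12.5.
K_p = (12.5 − 1)/0.5301 = 21.7.

K_p = 21.7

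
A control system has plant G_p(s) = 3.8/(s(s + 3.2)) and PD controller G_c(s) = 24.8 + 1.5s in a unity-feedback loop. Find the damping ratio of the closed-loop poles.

ζ = 0.458

Forward path: (24.8 + 1.5s)·3.8/(s(s+3.2)). The closed-loop characteristic equation is s² + (3.2 + 3.8·1.5)s + 3.8·24.8 = 0.
That is s² + 8.9s + 94.24 = 0, so ω_n = 9.708 rad/s and ζ = 8.9/(2·9.708) = 0.4584.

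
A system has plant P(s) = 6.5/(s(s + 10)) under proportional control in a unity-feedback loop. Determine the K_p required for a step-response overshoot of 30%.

From %OS = 100·exp(−πζ/√(1−ζ²)) = 30%, ζ = −ln(0.3)/√(π²+ln²(0.3)) = 0.3579.
Characteristic equation s² + 10s + 6.5K_p = 0 gives ζ = 10/(2√(6.5K_p)).
Setting ζ = 0.3579: √(6.5K_p) = 10/(2·0.3579) = 13.97, so K_p = 195.2/6.5 = 30.

K_p = 30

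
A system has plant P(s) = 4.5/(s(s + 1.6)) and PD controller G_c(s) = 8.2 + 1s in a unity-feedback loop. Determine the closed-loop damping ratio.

Forward path: (8.2 + 1s)·4.5/(s(s+1.6)). The closed-loop characteristic equation is s² + (1.6 + 4.5·1)s + 4.5·8.2 = 0.
That is s² + 6.1s + 36.9 = 0, so ω_n = 6.075 rad/s and ζ = 6.1/(2·6.075) = 0.5021.

ζ = 0.502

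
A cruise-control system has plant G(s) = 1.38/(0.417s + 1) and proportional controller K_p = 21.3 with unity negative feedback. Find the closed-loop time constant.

τ = 0.0137 s

Closed loop: T(s) = K_p·G/(1+K_p·G) = 29.39/(0.417s + 1 + 29.39), with pole at s = −(1 + 29.39)/0.417 = −72.89.
Closed-loop time constant τ = 1/72.89 = 0.0137 s.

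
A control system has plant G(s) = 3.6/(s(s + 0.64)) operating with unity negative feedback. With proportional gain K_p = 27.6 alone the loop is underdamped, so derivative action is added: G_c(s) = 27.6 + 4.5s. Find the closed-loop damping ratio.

Forward path: (27.6 + 4.5s)·3.6/(s(s+0.64)). The closed-loop characteristic equation is s² + (0.64 + 3.6·4.5)s + 3.6·27.6 = 0.
That is s² + 16.84s + 99.36 = 0, so ω_n = 9.968 rad/s and ζ = 16.84/(2·9.968) = 0.8447.

ζ = 0.845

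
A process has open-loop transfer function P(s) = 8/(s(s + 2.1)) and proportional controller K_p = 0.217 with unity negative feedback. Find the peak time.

Closed-loop characteristic equation: s² + 2.1s + 1.736 = 0, so ω_n = 1.318 rad/s and ζ = 2.1/(2·1.318) = 0.7969.
Damped frequency ω_d = ω_n√(1−ζ²) = 0.7959 rad/s, so peak time T_p = π/ω_d = 3.95 s.

T_p = 3.95 s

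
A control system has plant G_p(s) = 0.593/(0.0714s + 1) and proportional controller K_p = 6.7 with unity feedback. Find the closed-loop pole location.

s = -69.65

Closed loop: T(s) = K_p·G_p/(1+K_p·G_p) = 3.973/(0.0714s + 1 + 3.973), with pole at s = −(1 + 3.973)/0.0714 = −69.65.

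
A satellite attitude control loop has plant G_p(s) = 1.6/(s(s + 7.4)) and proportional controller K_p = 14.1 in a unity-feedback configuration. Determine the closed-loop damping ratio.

With unity feedback the closed-loop characteristic equation is s² + 7.4s + 14.1·1.6 = s² + 7.4s + 22.56 = 0.
So ω_n² = 22.56 ⇒ ω_n = 4.75 rad/s, and ζ = 7.4/(2ω_n) = 0.779.

ζ = 0.779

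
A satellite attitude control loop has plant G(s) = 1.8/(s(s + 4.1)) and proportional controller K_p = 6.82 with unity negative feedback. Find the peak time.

T_p = 1.11 s

Closed-loop characteristic equation: s² + 4.1s + 12.28 = 0, so ω_n = 3.504 rad/s and ζ = 4.1/(2·3.504) = 0.5851.
Damped frequency ω_d = ω_n√(1−ζ²) = 2.841 rad/s, so peak time T_p = π/ω_d = 1.11 s.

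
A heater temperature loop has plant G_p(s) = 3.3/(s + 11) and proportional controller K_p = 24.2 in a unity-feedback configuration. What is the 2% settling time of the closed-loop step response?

Closed-loop transfer function: T(s) = K_p·G_p(s)/(1 + K_p·G_p(s)) = 79.86/(s + 11 + 79.86) = 79.86/(s + 90.86).
Time constant τ = 1/90.86 = 0.01101 s, so the 2% settling time is about 4τ = 0.044 s.

T_s ≈ 0.044 s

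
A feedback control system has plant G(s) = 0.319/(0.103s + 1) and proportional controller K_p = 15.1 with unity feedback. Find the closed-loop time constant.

Closed loop: T(s) = K_p·G/(1+K_p·G) = 4.817/(0.103s + 1 + 4.817), with pole at s = −(1 + 4.817)/0.103 = −56.47.
Closed-loop time constant τ = 1/56.47 = 0.0177 s.

τ = 0.0177 s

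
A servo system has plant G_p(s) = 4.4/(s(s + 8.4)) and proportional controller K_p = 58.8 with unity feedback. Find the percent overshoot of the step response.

From 1 + K_pG_p(s) = 0: s² + 8.4s + 258.7 = 0 ⇒ ω_n = 16.08, ζ = 0.2611.
%OS = 100·exp(−πζ/√(1−ζ²)) = 100·exp(−π·0.2611/√0.9318) = 42.7%.

42.7%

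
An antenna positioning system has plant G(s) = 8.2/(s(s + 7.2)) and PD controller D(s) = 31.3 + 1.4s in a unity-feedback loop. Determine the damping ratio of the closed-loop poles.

Forward path: (31.3 + 1.4s)·8.2/(s(s+7.2)). The closed-loop characteristic equation is s² + (7.2 + 8.2·1.4)s + 8.2·31.3 = 0.
That is s² + 18.68s + 256.7 = 0, so ω_n = 16.02 rad/s and ζ = 18.68/(2·16.02) = 0.583.

ζ = 0.583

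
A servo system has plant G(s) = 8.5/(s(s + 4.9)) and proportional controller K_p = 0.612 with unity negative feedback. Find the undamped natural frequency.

The closed-loop denominator is s(s+4.9) + 0.612·8.5 = s² + 4.9s + 5.202.
So ω_n² = 5.202 ⇒ ω_n = 2.281 rad/s, and ζ = 4.9/(2ω_n) = 1.07.

ω_n = 2.28 rad/s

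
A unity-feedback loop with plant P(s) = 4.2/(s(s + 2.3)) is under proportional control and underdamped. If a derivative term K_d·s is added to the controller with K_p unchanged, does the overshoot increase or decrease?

decrease

With PD the characteristic equation becomes s² + (a + K·K_d)s + K·K_p = 0; the damping term grows, ζ rises, overshoot falls.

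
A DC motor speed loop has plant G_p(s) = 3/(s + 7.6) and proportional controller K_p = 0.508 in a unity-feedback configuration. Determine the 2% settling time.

Closed-loop transfer function: T(s) = K_p·G_p(s)/(1 + K_p·G_p(s)) = 1.524/(s + 7.6 + 1.524) = 1.524/(s + 9.124).
Time constant τ = 1/9.124 = 0.1096 s, so the 2% settling time is about 4τ = 0.438 s.

T_s ≈ 0.438 s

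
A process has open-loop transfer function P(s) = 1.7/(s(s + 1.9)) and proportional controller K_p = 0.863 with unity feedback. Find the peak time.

Closed-loop characteristic equation: s² + 1.9s + 1.467 = 0, so ω_n = 1.211 rad/s and ζ = 1.9/(2·1.211) = 0.7843.
Damped frequency ω_d = ω_n√(1−ζ²) = 0.7514 rad/s, so peak time T_p = π/ω_d = 4.18 s.

T_p = 4.18 s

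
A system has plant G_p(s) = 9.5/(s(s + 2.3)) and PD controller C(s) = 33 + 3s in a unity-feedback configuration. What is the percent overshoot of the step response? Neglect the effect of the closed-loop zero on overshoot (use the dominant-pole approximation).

Forward path: (33 + 3s)·9.5/(s(s+2.3)). The closed-loop characteristic equation is s² + (2.3 + 9.5·3)s + 9.5·33 = 0.
That is s² + 30.8s + 313.5 = 0, so ω_n = 17.71 rad/s and ζ = 30.8/(2·17.71) = 0.8698.
%OS = 100·exp(−πζ/√(1−ζ²)) = 0.394%.

0.394%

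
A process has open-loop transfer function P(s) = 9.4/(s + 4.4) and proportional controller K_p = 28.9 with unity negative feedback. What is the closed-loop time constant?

Closed-loop transfer function: T(s) = K_p·P(s)/(1 + K_p·P(s)) = 271.7/(s + 4.4 + 271.7) = 271.7/(s + 276.1).
Time constant τ = 1/276.1 = 0.00362 s.

τ = 0.00362 s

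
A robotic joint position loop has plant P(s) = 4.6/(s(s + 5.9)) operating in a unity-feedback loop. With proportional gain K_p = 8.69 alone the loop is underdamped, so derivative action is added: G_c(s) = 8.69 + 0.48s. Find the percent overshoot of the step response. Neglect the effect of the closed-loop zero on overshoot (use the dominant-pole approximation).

7.24%

Forward path: (8.69 + 0.48s)·4.6/(s(s+5.9)). The closed-loop characteristic equation is s² + (5.9 + 4.6·0.48)s + 4.6·8.69 = 0.
That is s² + 8.108s + 39.97 = 0, so ω_n = 6.322 rad/s and ζ = 8.108/(2·6.322) = 0.6412.
%OS = 100·exp(−πζ/√(1−ζ²)) = 7.24%.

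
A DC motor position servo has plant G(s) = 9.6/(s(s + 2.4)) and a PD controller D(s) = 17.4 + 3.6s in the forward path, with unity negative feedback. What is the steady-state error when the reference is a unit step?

0

The open loop D(s)G(s) has a pole at the origin (type 1), so the static position error constant is infinite and e_ss = 1/(1+∞) = 0.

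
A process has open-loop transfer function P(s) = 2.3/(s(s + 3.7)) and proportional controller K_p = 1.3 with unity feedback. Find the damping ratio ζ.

ζ = 1.07

The closed-loop denominator is s(s+3.7) + 1.3·2.3 = s² + 3.7s + 2.99.
Matching s² + 2ζω_n s + ω_n²: ω_n = √2.99 = 1.729 rad/s and 2ζω_n = 3.7, so ζ = 3.7/(2·1.729) = 1.07.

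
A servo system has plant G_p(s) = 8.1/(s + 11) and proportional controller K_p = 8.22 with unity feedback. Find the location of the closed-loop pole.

s = -77.58

Closed-loop transfer function: T(s) = K_p·G_p(s)/(1 + K_p·G_p(s)) = 66.58/(s + 11 + 66.58) = 66.58/(s + 77.58).
The closed-loop pole is at s = −77.58.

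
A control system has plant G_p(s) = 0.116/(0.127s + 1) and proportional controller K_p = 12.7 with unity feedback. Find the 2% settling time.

Closed loop: T(s) = K_p·G_p/(1+K_p·G_p) = 1.473/(0.127s + 1 + 1.473), with pole at s = −(1 + 1.473)/0.127 = −19.47.
τ = 1/19.47 = 0.05135 s, so 2% settling time ≈ 4τ = 0.205 s.

T_s ≈ 0.205 s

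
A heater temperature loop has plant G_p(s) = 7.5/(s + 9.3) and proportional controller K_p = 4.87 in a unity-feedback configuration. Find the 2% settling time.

T_s ≈ 0.0873 s

Closed-loop transfer function: T(s) = K_p·G_p(s)/(1 + K_p·G_p(s)) = 36.52/(s + 9.3 + 36.52) = 36.52/(s + 45.83).
Time constant τ = 1/45.83 = 0.02182 s, so the 2% settling time is about 4τ = 0.0873 s.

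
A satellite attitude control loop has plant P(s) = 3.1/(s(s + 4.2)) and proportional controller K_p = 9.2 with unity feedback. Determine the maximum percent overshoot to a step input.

26.1%

The closed-loop denominator s² + 4.2s + 28.52 gives ω_n = √28.52 = 5.34 and ζ = 4.2/(2ω_n) = 0.3932.
%OS = 100·exp(−πζ/√(1−ζ²)) = 100·exp(−π·0.3932/√0.8454) = 26.1%.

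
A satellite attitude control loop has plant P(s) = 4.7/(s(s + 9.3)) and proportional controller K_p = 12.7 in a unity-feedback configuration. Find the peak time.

From 1 + K_pP(s) = 0: s² + 9.3s + 59.69 = 0 ⇒ ω_n = 7.726, ζ = 0.6019.
Damped frequency ω_d = ω_n√(1−ζ²) = 6.17 rad/s, so peak time T_p = π/ω_d = 0.509 s.

T_p = 0.509 s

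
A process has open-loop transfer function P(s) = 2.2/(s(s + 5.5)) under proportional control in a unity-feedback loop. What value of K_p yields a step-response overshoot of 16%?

From %OS = 100·exp(−πζ/√(1−ζ²)) = 16%, ζ = −ln(0.16)/√(π²+ln²(0.16)) = 0.5039.
Characteristic equation s² + 5.5s + 2.2K_p = 0 gives ζ = 5.5/(2√(2.2K_p)).
Setting ζ = 0.5039: √(2.2K_p) = 5.5/(2·0.5039) = 5.458, so K_p = 29.79/2.2 = 13.5.

K_p = 13.5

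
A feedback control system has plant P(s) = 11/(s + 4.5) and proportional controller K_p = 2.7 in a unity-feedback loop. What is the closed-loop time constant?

Closed-loop transfer function: T(s) = K_p·P(s)/(1 + K_p·P(s)) = 29.7/(s + 4.5 + 29.7) = 29.7/(s + 34.2).
Time constant τ = 1/34.2 = 0.0292 s.

τ = 0.0292 s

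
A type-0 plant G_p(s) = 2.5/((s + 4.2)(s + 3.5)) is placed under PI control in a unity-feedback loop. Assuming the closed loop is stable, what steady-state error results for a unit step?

The PI controller's integrator makes the forward path type 1, so e_ss to a step is zero.

0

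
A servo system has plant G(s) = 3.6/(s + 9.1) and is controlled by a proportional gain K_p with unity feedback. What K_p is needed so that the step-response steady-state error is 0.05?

The loop is type 0, so e_ss(step) = 1/(1 + K_pos) with K_pos = K_p·G(0).
G(0) = 0.3956. Require 1/(1 + K_p·0.3956) = 0.05, so 1 + 0.3956·K_p = 20.
K_p = (20 − 1)/0.3956 = 48.

K_p = 48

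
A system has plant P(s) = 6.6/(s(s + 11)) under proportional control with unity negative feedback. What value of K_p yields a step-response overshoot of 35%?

K_p = 45.6

From %OS = 100·exp(−πζ/√(1−ζ²)) = 35%, ζ = −ln(0.35)/√(π²+ln²(0.35)) = 0.3169.
Characteristic equation s² + 11s + 6.6K_p = 0 gives ζ = 11/(2√(6.6K_p)).
Setting ζ = 0.3169: √(6.6K_p) = 11/(2·0.3169) = 17.35, so K_p = 301.1/6.6 = 45.6.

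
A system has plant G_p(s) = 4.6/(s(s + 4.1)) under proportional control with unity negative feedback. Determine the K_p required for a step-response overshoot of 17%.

K_p = 3.79

From %OS = 100·exp(−πζ/√(1−ζ²)) = 17%, ζ = −ln(0.17)/√(π²+ln²(0.17)) = 0.4913.
Characteristic equation s² + 4.1s + 4.6K_p = 0 gives ζ = 4.1/(2√(4.6K_p)).
Setting ζ = 0.4913: √(4.6K_p) = 4.1/(2·0.4913) = 4.173, so K_p = 17.41/4.6 = 3.79.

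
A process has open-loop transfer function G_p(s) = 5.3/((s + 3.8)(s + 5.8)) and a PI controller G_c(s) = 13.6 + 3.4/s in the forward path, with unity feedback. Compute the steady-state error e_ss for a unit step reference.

The open loop G_c(s)G_p(s) has a pole at the origin (type 1), so the static position error constant is infinite and e_ss = 1/(1+∞) = 0.

0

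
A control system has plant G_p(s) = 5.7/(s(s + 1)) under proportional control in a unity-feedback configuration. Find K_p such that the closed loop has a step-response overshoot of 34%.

From %OS = 100·exp(−πζ/√(1−ζ²)) = 34%, ζ = −ln(0.34)/√(π²+ln²(0.34)) = 0.3248.
Characteristic equation s² + 1s + 5.7K_p = 0 gives ζ = 1/(2√(5.7K_p)).
Setting ζ = 0.3248: √(5.7K_p) = 1/(2·0.3248) = 1.54, so K_p = 2.37/5.7 = 0.416.

K_p = 0.416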